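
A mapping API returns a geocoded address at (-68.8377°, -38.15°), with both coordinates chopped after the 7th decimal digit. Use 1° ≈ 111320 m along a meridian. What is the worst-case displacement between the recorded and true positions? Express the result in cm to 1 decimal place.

Truncating at 7 decimal places can drop up to a full unit in the last place, so each coordinate may be off by as much as 1e-07°.
N–S: 1e-07° × 111320 m/° = 0.011132 m.
E–W at 68.8377°: 1e-07° × 111320 × cos 68.8377° = 1e-07 × 111320 × 0.3610 ≈ 0.00401877 m.
Combining orthogonally: (0.011132² + 0.00401877²)^½ ≈ 0.0118352 m.
That is 0.0118352 m = 1.1835 cm.

1.2 cm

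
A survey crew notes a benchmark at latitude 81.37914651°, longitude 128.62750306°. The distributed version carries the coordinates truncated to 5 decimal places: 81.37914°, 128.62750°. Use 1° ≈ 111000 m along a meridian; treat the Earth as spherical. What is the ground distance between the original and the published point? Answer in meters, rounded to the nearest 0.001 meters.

0.724 meters

The latitude changed by +0.00000651° and the longitude by +0.00000306°.
North–south shift: 0.00000651 × 111000 = 0.72261 m.
East–west at this latitude: 0.00000306° × 111000 × cos 81.3791° ≈ 0.00000306 × 16638.4 = 0.0509134 m.
Hypotenuse of the two orthogonal shifts: √(0.72261² + 0.0509134²) = 0.724401 m.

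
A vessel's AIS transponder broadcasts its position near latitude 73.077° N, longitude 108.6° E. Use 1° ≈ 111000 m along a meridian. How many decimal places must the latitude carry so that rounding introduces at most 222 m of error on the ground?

One degree of latitude covers 111000 m.
Rounding to N decimal places gives at most 0.5 × 10⁻ᴺ degrees of error, i.e. 0.5 × 10⁻ᴺ × 111000 m.
Need 0.5 × 111000 × 10⁻ᴺ ≤ 222 → 10⁻ᴺ ≤ 4.000e-03, so N ≥ 2.40.
So 3 decimal places suffice (55.5 m); 2 would allow up to 555 m.

3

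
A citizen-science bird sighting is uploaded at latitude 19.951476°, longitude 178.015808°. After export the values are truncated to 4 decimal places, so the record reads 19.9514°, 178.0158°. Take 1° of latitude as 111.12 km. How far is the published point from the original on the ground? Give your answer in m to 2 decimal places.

The latitude changed by +0.000076° and the longitude by +0.000008°.
N–S: 0.000076° × 111120 m/° = 8.44512 m.
E–W at 19.9514°: 0.000008° × 111120 × cos 19.9514° = 0.000008 × 111120 × 0.9400 ≈ 0.835607 m.
Distance: √(8.44512² + 0.835607²) ≈ 8.48636 m.

8.49 m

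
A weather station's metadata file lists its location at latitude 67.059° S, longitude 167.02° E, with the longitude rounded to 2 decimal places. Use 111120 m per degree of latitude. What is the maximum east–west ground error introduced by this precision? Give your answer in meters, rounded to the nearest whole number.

217 meters

Rounding to 2 decimal places leaves the longitude within ±0.005° of the true value.
Parallels shrink by cos φ, so at 67.059° a degree of longitude is 111120 × 0.3898 ≈ 43312.7 m.
Maximum E–W displacement: 0.005 × 43312.7 = 216.563 m.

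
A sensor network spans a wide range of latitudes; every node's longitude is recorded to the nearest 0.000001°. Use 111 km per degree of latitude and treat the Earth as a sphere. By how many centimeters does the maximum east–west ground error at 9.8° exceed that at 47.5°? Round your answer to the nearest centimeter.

2 centimeters

Rounding to 6 decimal places leaves the longitude within ±5e-07° of the true value.
At 9.8°: 5e-07° × 111000 × cos 9.8° = 5e-07 × 111000 × 0.9854 ≈ 0.05469 m.
Error at 47.5° = 5e-07° × 111000 × cos 47.5° ≈ 0.0555 × 0.6756 = 0.037495 m.
So the lower-latitude error exceeds the higher by 0.05469 − 0.037495 = 0.017195 m.
That is 0.0171949 m = 1.7195 cm.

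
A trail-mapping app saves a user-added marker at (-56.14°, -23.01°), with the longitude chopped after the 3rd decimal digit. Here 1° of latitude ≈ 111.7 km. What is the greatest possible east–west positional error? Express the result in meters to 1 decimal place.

62.2 meters

Truncating at 3 decimal places can drop up to a full unit in the last place, so the longitude may be off by as much as 0.001°.
One degree of longitude at 56.14° is 111700 × cos 56.14° ≈ 111700 × 0.5572 = 62235.4 m.
East–west error: 0.001° × 62235.4 m/° ≈ 62.2354 m.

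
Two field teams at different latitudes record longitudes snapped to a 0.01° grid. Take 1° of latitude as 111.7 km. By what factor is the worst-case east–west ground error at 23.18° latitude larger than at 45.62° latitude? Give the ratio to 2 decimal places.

With a 0.01° grid the true value lies within half a step, ±0.01°/2 = ±0.005°, of the stored one.
Error at 23.18° = 0.005° × 111700 × cos 23.18° ≈ 558.5 × 0.9193 = 513.41 m.
At 45.62°: 0.005° × 111700 × cos 45.62° = 0.005 × 111700 × 0.6994 ≈ 390.62 m.
Ratio: 513.41 / 390.62 = cos 23.18° / cos 45.62° ≈ 1.3143.

1.31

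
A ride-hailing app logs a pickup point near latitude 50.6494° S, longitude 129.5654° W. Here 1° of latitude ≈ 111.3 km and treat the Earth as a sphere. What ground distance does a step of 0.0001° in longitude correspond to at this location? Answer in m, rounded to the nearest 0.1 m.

One degree of longitude here spans 111300 × cos 50.6494° = 111300 × 0.6341 ≈ 70571.3 m; 0.0001° of that is 7.05713 m.

7.1 m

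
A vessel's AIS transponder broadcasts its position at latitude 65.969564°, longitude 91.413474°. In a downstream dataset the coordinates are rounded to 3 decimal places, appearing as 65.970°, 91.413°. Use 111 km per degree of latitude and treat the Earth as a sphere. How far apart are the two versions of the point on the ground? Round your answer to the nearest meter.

53 meters

Δlat = 65.969564 − 65.970 = -0.000436°; Δlon = 91.413474 − 91.413 = +0.000474°.
North–south shift: -0.000436 × 111000 = -48.396 m.
E–W at 65.97°: 0.000474° × 111000 × cos 65.97° = 0.000474 × 111000 × 0.4072 ≈ 21.4252 m.
Combined displacement = (48.396² + 21.4252²)^½ ≈ 52.9265 m.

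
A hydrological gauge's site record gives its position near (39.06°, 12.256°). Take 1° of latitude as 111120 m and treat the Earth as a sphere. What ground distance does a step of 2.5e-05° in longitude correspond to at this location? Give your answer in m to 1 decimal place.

2.2 m

At 39.06° a degree of longitude is 111120 × cos 39.06° ≈ 86283.2 m, so 2.5e-05° corresponds to 2.15708 m.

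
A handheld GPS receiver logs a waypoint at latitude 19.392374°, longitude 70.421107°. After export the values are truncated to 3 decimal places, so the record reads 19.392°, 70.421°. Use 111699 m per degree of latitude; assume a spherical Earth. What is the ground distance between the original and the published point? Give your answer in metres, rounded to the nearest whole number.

The latitude changed by +0.000374° and the longitude by +0.000107°.
N–S: 0.000374° × 111699 m/° = 41.7754 m.
E–W at 19.392°: 0.000107° × 111699 × cos 19.392° = 0.000107 × 111699 × 0.9433 ≈ 11.2738 m.
Hypotenuse of the two orthogonal shifts: √(41.7754² + 11.2738²) = 43.2699 m.

43 metres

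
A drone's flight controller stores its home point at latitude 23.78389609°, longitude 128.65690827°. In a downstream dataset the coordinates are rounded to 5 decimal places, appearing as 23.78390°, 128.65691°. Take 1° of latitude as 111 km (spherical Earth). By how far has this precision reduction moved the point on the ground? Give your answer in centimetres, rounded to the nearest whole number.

47 centimetres

The latitude changed by -0.00000391° and the longitude by -0.00000173°.
N–S: -0.00000391° × 111000 m/° = -0.43401 m.
E–W at 23.7839°: -0.00000173° × 111000 × cos 23.7839° = -0.00000173 × 111000 × 0.9151 ≈ -0.175721 m.
Combined displacement = (0.43401² + 0.175721²)^½ ≈ 0.468234 m.
That is 0.468234 m = 46.823 cm.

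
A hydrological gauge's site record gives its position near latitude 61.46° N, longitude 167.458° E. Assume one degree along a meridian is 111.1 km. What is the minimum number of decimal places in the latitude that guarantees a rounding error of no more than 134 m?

One degree of latitude covers 111100 m.
With N decimal places the half-ulp bound is 0.5·10⁻ᴺ°, or 0.5·10⁻ᴺ × 111100 m on the ground.
Need 0.5 × 111100 × 10⁻ᴺ ≤ 134 → 10⁻ᴺ ≤ 2.412e-03, so N ≥ 2.62.
At 2 places the error can reach 556 m, but 3 places keeps it to 55.6 m.

3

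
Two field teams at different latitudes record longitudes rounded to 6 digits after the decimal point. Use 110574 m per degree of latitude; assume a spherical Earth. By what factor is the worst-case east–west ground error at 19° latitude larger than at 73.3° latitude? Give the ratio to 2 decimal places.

Rounding to 6 decimal places leaves the longitude within ±5e-07° of the true value.
Error at 19° = 5e-07° × 110574 × cos 19° ≈ 0.055287 × 0.9455 = 0.052275 m.
At 73.3°: 5e-07° × 110574 × cos 73.3° = 5e-07 × 110574 × 0.2874 ≈ 0.015887 m.
The ratio reduces to cos 19° / cos 73.3° = 0.9455/0.2874 ≈ 3.2904.

3.29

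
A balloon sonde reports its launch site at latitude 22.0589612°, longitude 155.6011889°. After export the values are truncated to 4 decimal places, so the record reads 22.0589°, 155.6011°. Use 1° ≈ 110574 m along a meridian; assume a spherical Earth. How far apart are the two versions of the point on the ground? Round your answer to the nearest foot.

37 feet

Δlat = 22.0589612 − 22.0589 = +0.0000612°; Δlon = 155.6011889 − 155.6011 = +0.0000889°.
N–S: 0.0000612° × 110574 m/° = 6.76713 m.
E–W at 22.0589°: 0.0000889° × 110574 × cos 22.0589° = 0.0000889 × 110574 × 0.9268 ≈ 9.11045 m.
Combined displacement = (6.76713² + 9.11045²)^½ ≈ 11.3488 m.
Converting: 11.3488 m × 3.2808 ft/m ≈ 37.233 ft.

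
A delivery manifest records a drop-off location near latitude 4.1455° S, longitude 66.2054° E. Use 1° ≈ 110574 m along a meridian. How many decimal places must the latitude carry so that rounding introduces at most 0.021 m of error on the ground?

7 decimal places

One degree of latitude covers 110574 m.
Rounding to N decimal places gives at most 0.5 × 10⁻ᴺ degrees of error, i.e. 0.5 × 10⁻ᴺ × 110574 m.
Need 0.5 × 110574 × 10⁻ᴺ ≤ 0.021 → 10⁻ᴺ ≤ 3.798e-07, so N ≥ 6.42.
N = 6 would give 0.0553 m (too coarse); N = 7 gives 0.00553 m ≤ 0.021 m.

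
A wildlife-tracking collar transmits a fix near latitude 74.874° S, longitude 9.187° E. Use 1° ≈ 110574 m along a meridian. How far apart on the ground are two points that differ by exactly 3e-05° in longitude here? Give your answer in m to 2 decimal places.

0.87 m

One degree of longitude here spans 110574 × cos 74.874° = 110574 × 0.2609 ≈ 28853.5 m; 3e-05° of that is 0.865604 m.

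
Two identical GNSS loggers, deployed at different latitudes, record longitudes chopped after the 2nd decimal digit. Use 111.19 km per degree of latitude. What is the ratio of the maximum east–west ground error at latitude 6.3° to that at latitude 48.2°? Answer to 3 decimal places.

Truncating at 2 decimal places can drop up to a full unit in the last place, so the longitude may be off by as much as 0.01°.
At 6.3°: 0.01° × 111190 × cos 6.3° = 0.01 × 111190 × 0.9940 ≈ 1105.2 m.
At 48.2°: 0.01° × 111190 × cos 48.2° = 0.01 × 111190 × 0.6665 ≈ 741.12 m.
The ratio reduces to cos 6.3° / cos 48.2° = 0.9940/0.6665 ≈ 1.4912.

1.491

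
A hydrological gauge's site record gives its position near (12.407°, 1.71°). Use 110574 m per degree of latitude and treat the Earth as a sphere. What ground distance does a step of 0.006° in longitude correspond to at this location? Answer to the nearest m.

648 m

At 12.407° a degree of longitude is 110574 × cos 12.407° ≈ 107992 m, so 0.006° corresponds to 647.95 m.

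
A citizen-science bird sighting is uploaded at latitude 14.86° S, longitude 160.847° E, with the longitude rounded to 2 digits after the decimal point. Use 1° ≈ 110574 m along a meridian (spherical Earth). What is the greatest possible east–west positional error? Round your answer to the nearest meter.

Rounding to 2 decimal places leaves the longitude within ±0.005° of the true value.
One degree of longitude at 14.86° is 110574 × cos 14.86° ≈ 110574 × 0.9666 = 106876 m.
East–west error: 0.005° × 106876 m/° ≈ 534.379 m.

534 meters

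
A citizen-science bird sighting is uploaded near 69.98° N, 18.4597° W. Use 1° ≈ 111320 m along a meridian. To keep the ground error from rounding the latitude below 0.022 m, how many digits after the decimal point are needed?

One degree of latitude covers 111320 m.
Rounding to N decimal places gives at most 0.5 × 10⁻ᴺ degrees of error, i.e. 0.5 × 10⁻ᴺ × 111320 m.
Setting 55660 × 10⁻ᴺ ≤ 0.022 gives 10ᴺ ≥ 2.53e+06, i.e. N ≥ 6.40.
So 7 decimal places suffice (0.00557 m); 6 would allow up to 0.0557 m.

7 decimal places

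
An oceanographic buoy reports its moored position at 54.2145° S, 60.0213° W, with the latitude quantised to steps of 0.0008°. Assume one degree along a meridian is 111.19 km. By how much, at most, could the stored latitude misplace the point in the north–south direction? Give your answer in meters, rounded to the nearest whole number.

With a 0.0008° grid the true value lies within half a step, ±0.0008°/2 = ±0.0004°, of the stored one.
Along the meridian that is 0.0004° × 111190 m/° = 44.476 m.

44 meters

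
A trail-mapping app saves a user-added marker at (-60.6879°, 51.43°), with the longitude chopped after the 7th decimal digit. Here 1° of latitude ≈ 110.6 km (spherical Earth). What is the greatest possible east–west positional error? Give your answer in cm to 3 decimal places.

Truncating at 7 decimal places can drop up to a full unit in the last place, so the longitude may be off by as much as 1e-07°.
At latitude 60.6879° a degree of longitude spans 110600 m × cos 60.6879° = 110600 × 0.4896 ≈ 54146.1 m.
So at most 1e-07° × 54146.1 ≈ 0.00541461 m east–west.
That is 0.00541461 m = 0.54146 cm.

0.541 cm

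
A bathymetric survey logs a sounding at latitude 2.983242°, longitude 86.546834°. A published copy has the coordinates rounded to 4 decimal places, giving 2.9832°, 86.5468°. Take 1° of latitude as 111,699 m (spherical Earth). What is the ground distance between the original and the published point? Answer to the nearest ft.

Δlat = 2.983242 − 2.9832 = +0.000042°; Δlon = 86.546834 − 86.5468 = +0.000034°.
N–S: 0.000042° × 111699 m/° = 4.69136 m.
East–west at this latitude: 0.000034° × 111699 × cos 2.9832° ≈ 0.000034 × 111548 = 3.79262 m.
Combined displacement = (4.69136² + 3.79262²)^½ ≈ 6.03264 m.
Converting: 6.03264 m × 3.2808 ft/m ≈ 19.792 ft.

20 ft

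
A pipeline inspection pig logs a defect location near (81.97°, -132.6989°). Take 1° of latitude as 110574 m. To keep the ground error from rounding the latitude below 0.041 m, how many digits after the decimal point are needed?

7

One degree of latitude covers 110574 m.
With N decimal places the half-ulp bound is 0.5·10⁻ᴺ°, or 0.5·10⁻ᴺ × 110574 m on the ground.
Need 0.5 × 110574 × 10⁻ᴺ ≤ 0.041 → 10⁻ᴺ ≤ 7.416e-07, so N ≥ 6.13.
At 6 places the error can reach 0.0553 m, but 7 places keeps it to 0.00553 m.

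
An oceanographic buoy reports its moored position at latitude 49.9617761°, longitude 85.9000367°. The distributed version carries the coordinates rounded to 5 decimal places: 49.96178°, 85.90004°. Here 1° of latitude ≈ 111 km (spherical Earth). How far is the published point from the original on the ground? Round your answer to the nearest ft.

The latitude changed by -0.0000039° and the longitude by -0.0000033°.
N–S: -0.0000039° × 111000 m/° = -0.4329 m.
East–west at this latitude: -0.0000033° × 111000 × cos 49.9618° ≈ -0.0000033 × 71406.1 = -0.23564 m.
Combined displacement = (0.4329² + 0.23564²)^½ ≈ 0.492878 m.
In feet: 0.492878 m ÷ 0.3048 ≈ 1.6171 ft.

2 ft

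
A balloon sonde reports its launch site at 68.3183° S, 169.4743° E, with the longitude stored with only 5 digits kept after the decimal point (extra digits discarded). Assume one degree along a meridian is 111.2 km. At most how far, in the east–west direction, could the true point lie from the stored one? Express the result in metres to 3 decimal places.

0.411 metres

Truncating at 5 decimal places can drop up to a full unit in the last place, so the longitude may be off by as much as 1e-05°.
Parallels shrink by cos φ, so at 68.3183° a degree of longitude is 111200 × 0.3694 ≈ 41082.8 m.
So at most 1e-05° × 41082.8 ≈ 0.410828 m east–west.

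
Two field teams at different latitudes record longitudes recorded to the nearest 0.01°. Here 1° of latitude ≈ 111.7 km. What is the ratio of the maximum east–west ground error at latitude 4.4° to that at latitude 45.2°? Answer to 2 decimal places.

1.41

Rounding to 2 decimal places leaves the longitude within ±0.005° of the true value.
Error at 4.4° = 0.005° × 111700 × cos 4.4° ≈ 558.5 × 0.9971 = 556.85 m.
Error at 45.2° = 0.005° × 111700 × cos 45.2° ≈ 558.5 × 0.7046 = 393.54 m.
The ratio reduces to cos 4.4° / cos 45.2° = 0.9971/0.7046 ≈ 1.4150.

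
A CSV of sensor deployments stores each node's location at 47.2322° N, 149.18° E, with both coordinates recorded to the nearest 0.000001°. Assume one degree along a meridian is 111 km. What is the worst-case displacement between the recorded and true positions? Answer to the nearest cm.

7 cm

Rounding to 6 decimal places leaves each coordinate within ±5e-07° of the true value.
North–south component: 5e-07° × 111000 = 0.0555 m.
Longitude error → 5e-07 × 111000 × cos 47.2322° = 5e-07 × 111000 × 0.6790 ≈ 0.0376861 m.
Combining orthogonally: (0.0555² + 0.0376861²)^½ ≈ 0.0670857 m.
That is 0.0670857 m = 6.7086 cm.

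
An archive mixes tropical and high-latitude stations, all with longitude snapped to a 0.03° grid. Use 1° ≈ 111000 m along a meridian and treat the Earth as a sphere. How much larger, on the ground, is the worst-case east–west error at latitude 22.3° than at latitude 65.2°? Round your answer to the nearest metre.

842 metres

With a 0.03° grid the true value lies within half a step, ±0.03°/2 = ±0.015°, of the stored one.
At 22.3°: 0.015° × 111000 × cos 22.3° = 0.015 × 111000 × 0.9252 ≈ 1540.5 m.
Error at 65.2° = 0.015° × 111000 × cos 65.2° ≈ 1665 × 0.4195 = 698.39 m.
Difference: 1540.5 − 698.39 = 842.09 m.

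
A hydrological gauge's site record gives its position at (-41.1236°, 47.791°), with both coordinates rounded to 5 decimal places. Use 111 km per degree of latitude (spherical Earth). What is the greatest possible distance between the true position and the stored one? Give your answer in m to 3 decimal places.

Rounding to 5 decimal places leaves each coordinate within ±5e-06° of the true value.
Latitude error → 5e-06 × 111000 = 0.555 m along the meridian.
Longitude error → 5e-06 × 111000 × cos 41.1236° = 5e-06 × 111000 × 0.7533 ≈ 0.418077 m.
The two errors are perpendicular, so the maximum displacement is √(0.555² + 0.418077²) ≈ 0.694848 m.

0.695 m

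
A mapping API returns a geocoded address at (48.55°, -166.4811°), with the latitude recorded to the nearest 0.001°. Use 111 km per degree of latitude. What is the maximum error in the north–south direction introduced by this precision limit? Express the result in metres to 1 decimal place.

55.5 metres

Rounding to 3 decimal places leaves the latitude within ±0.0005° of the true value.
North–south distance: 0.0005° × 111000 m/° = 55.5 m.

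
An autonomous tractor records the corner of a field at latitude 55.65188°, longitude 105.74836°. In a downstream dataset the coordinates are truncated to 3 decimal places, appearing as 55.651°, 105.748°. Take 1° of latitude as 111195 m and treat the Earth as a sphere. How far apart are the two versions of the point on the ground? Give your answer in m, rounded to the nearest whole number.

The latitude changed by +0.00088° and the longitude by +0.00036°.
North–south shift: 0.00088 × 111195 = 97.8516 m.
East–west at this latitude: 0.00036° × 111195 × cos 55.651° ≈ 0.00036 × 62739.8 = 22.5863 m.
Distance: √(97.8516² + 22.5863²) ≈ 100.424 m.

100 m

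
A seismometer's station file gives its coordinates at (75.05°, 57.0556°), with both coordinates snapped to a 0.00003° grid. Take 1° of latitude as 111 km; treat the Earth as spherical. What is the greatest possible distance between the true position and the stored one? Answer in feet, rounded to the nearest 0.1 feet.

With a 0.00003° grid the true value lies within half a step, ±0.00003°/2 = ±1.5e-05°, of the stored one.
North–south component: 1.5e-05° × 111000 = 1.665 m.
East–west component at 75.05°: 1.5e-05° × 111000 × cos 75.05° ≈ 1.5e-05 × 28635.3 ≈ 0.42953 m.
Worst case both components are at the extreme and orthogonal: √(1.665² + 0.42953²) ≈ 1.71951 m.
In feet: 1.71951 m ÷ 0.3048 ≈ 5.6414 ft.

5.6 feet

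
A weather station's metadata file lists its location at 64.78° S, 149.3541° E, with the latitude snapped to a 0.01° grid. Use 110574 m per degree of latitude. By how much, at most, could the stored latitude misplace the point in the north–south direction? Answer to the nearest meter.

553 meters

With a 0.01° grid the true value lies within half a step, ±0.01°/2 = ±0.005°, of the stored one.
So the N–S error is at most 0.005 × 110574 = 552.87 m.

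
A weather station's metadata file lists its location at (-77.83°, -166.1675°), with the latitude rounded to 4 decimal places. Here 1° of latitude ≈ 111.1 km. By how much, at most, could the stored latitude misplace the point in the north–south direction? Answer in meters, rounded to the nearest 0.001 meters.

5.555 meters

Rounding to 4 decimal places leaves the latitude within ±5e-05° of the true value.
Along the meridian that is 5e-05° × 111100 m/° = 5.555 m.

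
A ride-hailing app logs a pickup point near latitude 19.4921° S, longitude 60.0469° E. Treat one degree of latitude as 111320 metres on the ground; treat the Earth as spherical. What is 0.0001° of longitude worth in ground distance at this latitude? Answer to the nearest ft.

34 ft

At 19.4921° a degree of longitude is 111320 × cos 19.4921° ≈ 104940 m, so 0.0001° corresponds to 10.494 m.
Converting: 10.494 m × 3.2808 ft/m ≈ 34.429 ft.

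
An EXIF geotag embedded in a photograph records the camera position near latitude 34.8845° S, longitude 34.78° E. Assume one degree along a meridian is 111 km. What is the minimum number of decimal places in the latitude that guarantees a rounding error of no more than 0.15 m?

6 decimal places

One degree of latitude covers 111000 m.
N decimal places → at most half a unit in the last place, 0.5 × 10⁻ᴺ° = 111000/2 × 10⁻ᴺ m.
Setting 55500 × 10⁻ᴺ ≤ 0.15 gives 10ᴺ ≥ 3.7e+05, i.e. N ≥ 5.57.
N = 5 would give 0.555 m (too coarse); N = 6 gives 0.0555 m ≤ 0.15 m.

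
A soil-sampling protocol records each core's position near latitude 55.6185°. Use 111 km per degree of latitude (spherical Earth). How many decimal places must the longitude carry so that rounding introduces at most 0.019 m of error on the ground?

7 decimal places

At 55.6185° one degree of longitude covers 111000 × cos 55.6185° ≈ 111000 × 0.5647 ≈ 62681.8 m.
Rounding to N decimal places gives at most 0.5 × 10⁻ᴺ degrees of error, i.e. 0.5 × 10⁻ᴺ × 62681.8 m.
Need 0.5 × 62681.8 × 10⁻ᴺ ≤ 0.019 → 10⁻ᴺ ≤ 6.062e-07, so N ≥ 6.22.
N = 6 would give 0.0313 m (too coarse); N = 7 gives 0.00313 m ≤ 0.019 m.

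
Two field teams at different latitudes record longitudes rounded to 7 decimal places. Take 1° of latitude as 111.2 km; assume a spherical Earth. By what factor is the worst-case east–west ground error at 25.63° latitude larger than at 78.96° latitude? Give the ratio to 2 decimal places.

4.71

Rounding to 7 decimal places leaves the longitude within ±5e-08° of the true value.
At 25.63°: 5e-08° × 111200 × cos 25.63° = 5e-08 × 111200 × 0.9016 ≈ 0.0050129 m.
At 78.96°: 5e-08° × 111200 × cos 78.96° = 5e-08 × 111200 × 0.1915 ≈ 0.0010647 m.
Ratio: 0.0050129 / 0.0010647 = cos 25.63° / cos 78.96° ≈ 4.7083.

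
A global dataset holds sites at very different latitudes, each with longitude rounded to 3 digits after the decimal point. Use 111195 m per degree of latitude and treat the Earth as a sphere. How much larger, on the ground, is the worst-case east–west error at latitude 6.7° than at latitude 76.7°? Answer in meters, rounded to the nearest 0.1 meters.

Rounding to 3 decimal places leaves the longitude within ±0.0005° of the true value.
Error at 6.7° = 0.0005° × 111195 × cos 6.7° ≈ 55.598 × 0.9932 = 55.218 m.
At 76.7°: 0.0005° × 111195 × cos 76.7° = 0.0005 × 111195 × 0.2300 ≈ 12.79 m.
Difference: 55.218 − 12.79 = 42.428 m.

42.4 meters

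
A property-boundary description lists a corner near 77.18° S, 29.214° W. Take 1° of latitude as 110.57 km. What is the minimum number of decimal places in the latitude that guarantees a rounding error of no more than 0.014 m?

7 decimal places

One degree of latitude covers 110570 m.
With N decimal places the half-ulp bound is 0.5·10⁻ᴺ°, or 0.5·10⁻ᴺ × 110570 m on the ground.
Setting 55285 × 10⁻ᴺ ≤ 0.014 gives 10ᴺ ≥ 3.949e+06, i.e. N ≥ 6.60.
N = 6 would give 0.0553 m (too coarse); N = 7 gives 0.00553 m ≤ 0.014 m.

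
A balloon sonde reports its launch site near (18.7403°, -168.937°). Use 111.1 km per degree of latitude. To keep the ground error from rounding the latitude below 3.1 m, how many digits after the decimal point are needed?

5 decimal places

One degree of latitude covers 111100 m.
With N decimal places the half-ulp bound is 0.5·10⁻ᴺ°, or 0.5·10⁻ᴺ × 111100 m on the ground.
Setting 55550 × 10⁻ᴺ ≤ 3.1 gives 10ᴺ ≥ 1.792e+04, i.e. N ≥ 4.25.
N = 4 would give 5.56 m (too coarse); N = 5 gives 0.555 m ≤ 3.1 m.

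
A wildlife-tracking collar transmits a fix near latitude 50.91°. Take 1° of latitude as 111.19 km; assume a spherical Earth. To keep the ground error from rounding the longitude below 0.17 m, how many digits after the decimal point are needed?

At 50.91° one degree of longitude covers 111190 × cos 50.91° ≈ 111190 × 0.6305 ≈ 70109.8 m.
With N decimal places the half-ulp bound is 0.5·10⁻ᴺ°, or 0.5·10⁻ᴺ × 70109.8 m on the ground.
Need 0.5 × 70109.8 × 10⁻ᴺ ≤ 0.17 → 10⁻ᴺ ≤ 4.850e-06, so N ≥ 5.31.
N = 5 would give 0.351 m (too coarse); N = 6 gives 0.0351 m ≤ 0.17 m.

6 decimal places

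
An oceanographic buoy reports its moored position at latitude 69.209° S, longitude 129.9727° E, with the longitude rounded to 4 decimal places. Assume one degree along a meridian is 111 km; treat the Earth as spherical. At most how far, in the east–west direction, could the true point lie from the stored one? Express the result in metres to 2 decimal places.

1.97 metres

Rounding to 4 decimal places leaves the longitude within ±5e-05° of the true value.
Parallels shrink by cos φ, so at 69.209° a degree of longitude is 111000 × 0.3550 ≈ 39400.6 m.
East–west error: 5e-05° × 39400.6 m/° ≈ 1.97003 m.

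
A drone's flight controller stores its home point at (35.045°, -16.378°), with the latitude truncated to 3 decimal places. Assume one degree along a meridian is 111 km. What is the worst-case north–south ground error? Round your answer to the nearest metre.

111 metres

Truncating at 3 decimal places can drop up to a full unit in the last place, so the latitude may be off by as much as 0.001°.
So the N–S error is at most 0.001 × 111000 = 111 m.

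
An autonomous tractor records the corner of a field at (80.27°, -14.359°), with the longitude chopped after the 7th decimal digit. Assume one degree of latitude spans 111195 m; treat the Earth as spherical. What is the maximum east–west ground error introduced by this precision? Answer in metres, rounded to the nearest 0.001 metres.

0.002 metres

Truncating at 7 decimal places can drop up to a full unit in the last place, so the longitude may be off by as much as 1e-07°.
At latitude 80.27° a degree of longitude spans 111195 m × cos 80.27° = 111195 × 0.1690 ≈ 18792.6 m.
East–west error: 1e-07° × 18792.6 m/° ≈ 0.00187926 m.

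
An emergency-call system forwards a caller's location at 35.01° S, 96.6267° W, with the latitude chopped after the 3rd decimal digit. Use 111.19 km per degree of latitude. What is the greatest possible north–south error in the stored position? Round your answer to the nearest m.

Truncating at 3 decimal places can drop up to a full unit in the last place, so the latitude may be off by as much as 0.001°.
North–south distance: 0.001° × 111190 m/° = 111.19 m.

111 m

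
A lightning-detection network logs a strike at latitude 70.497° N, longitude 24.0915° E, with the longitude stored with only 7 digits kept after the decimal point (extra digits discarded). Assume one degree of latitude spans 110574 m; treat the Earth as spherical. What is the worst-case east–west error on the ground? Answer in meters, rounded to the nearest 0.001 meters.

0.004 meters

Truncating at 7 decimal places can drop up to a full unit in the last place, so the longitude may be off by as much as 1e-07°.
One degree of longitude at 70.497° is 110574 × cos 70.497° ≈ 110574 × 0.3339 = 36915.8 m.
East–west error: 1e-07° × 36915.8 m/° ≈ 0.00369158 m.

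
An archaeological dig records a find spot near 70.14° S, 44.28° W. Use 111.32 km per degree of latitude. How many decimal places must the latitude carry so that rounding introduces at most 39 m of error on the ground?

One degree of latitude covers 111320 m.
Rounding to N decimal places gives at most 0.5 × 10⁻ᴺ degrees of error, i.e. 0.5 × 10⁻ᴺ × 111320 m.
Setting 55660 × 10⁻ᴺ ≤ 39 gives 10ᴺ ≥ 1427, i.e. N ≥ 3.15.
At 3 places the error can reach 55.7 m, but 4 places keeps it to 5.57 m.

4 decimal places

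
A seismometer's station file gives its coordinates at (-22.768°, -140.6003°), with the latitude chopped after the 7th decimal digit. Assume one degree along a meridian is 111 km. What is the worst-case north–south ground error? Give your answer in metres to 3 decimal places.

0.011 metres

Truncating at 7 decimal places can drop up to a full unit in the last place, so the latitude may be off by as much as 1e-07°.
So the N–S error is at most 1e-07 × 111000 = 0.0111 m.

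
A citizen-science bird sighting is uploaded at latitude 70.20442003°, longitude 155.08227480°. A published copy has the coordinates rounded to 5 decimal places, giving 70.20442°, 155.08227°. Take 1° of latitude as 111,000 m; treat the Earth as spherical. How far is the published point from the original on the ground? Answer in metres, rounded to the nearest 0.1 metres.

Δlat = 70.20442003 − 70.20442 = +0.00000003°; Δlon = 155.08227480 − 155.08227 = +0.00000480°.
North–south shift: 0.00000003 × 111000 = 0.00333 m.
E–W at 70.2044°: 0.00000480° × 111000 × cos 70.2044° = 0.00000480 × 111000 × 0.3387 ≈ 0.180441 m.
Distance: √(0.00333² + 0.180441²) ≈ 0.180472 m.

0.2 metres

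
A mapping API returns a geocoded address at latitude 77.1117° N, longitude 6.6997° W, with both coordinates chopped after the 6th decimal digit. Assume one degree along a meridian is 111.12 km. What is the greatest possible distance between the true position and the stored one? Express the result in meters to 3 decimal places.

Truncating at 6 decimal places can drop up to a full unit in the last place, so each coordinate may be off by as much as 1e-06°.
Latitude error → 1e-06 × 111120 = 0.11112 m along the meridian.
E–W at 77.1117°: 1e-06° × 111120 × cos 77.1117° = 1e-06 × 111120 × 0.2231 ≈ 0.0247854 m.
Combining orthogonally: (0.11112² + 0.0247854²)^½ ≈ 0.113851 m.

0.114 meters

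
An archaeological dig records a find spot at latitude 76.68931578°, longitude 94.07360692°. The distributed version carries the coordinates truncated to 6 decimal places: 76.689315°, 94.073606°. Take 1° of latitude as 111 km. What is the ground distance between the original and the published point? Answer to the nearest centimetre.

9 centimetres

Δlat = 76.68931578 − 76.689315 = +0.00000078°; Δlon = 94.07360692 − 94.073606 = +0.00000092°.
N–S: 0.00000078° × 111000 m/° = 0.08658 m.
E–W at 76.6893°: 0.00000092° × 111000 × cos 76.6893° = 0.00000092 × 111000 × 0.2302 ≈ 0.0235112 m.
Hypotenuse of the two orthogonal shifts: √(0.08658² + 0.0235112²) = 0.0897155 m.
That is 0.0897155 m = 8.9716 cm.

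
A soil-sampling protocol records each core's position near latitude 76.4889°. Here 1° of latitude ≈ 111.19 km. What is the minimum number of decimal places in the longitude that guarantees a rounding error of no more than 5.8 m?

4 decimal places

At 76.4889° one degree of longitude covers 111190 × cos 76.4889° ≈ 111190 × 0.2336 ≈ 25977.7 m.
Rounding to N decimal places gives at most 0.5 × 10⁻ᴺ degrees of error, i.e. 0.5 × 10⁻ᴺ × 25977.7 m.
Setting 12988.9 × 10⁻ᴺ ≤ 5.8 gives 10ᴺ ≥ 2239, i.e. N ≥ 3.35.
So 4 decimal places suffice (1.3 m); 3 would allow up to 13 m.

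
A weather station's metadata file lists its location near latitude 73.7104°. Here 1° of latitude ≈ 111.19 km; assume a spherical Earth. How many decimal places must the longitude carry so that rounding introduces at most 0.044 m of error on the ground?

At 73.7104° one degree of longitude covers 111190 × cos 73.7104° ≈ 111190 × 0.2805 ≈ 31188 m.
With N decimal places the half-ulp bound is 0.5·10⁻ᴺ°, or 0.5·10⁻ᴺ × 31188 m on the ground.
Setting 15594 × 10⁻ᴺ ≤ 0.044 gives 10ᴺ ≥ 3.544e+05, i.e. N ≥ 5.55.
So 6 decimal places suffice (0.0156 m); 5 would allow up to 0.156 m.

6 decimal places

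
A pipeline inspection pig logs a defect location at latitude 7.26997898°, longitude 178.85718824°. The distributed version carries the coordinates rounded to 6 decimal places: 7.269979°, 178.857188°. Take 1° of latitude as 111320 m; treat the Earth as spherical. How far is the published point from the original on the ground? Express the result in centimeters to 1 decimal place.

Δlat = 7.26997898 − 7.269979 = -0.00000002°; Δlon = 178.85718824 − 178.857188 = +0.00000024°.
N–S: -0.00000002° × 111320 m/° = -0.0022264 m.
E–W at 7.26998°: 0.00000024° × 111320 × cos 7.26998° = 0.00000024 × 111320 × 0.9920 ≈ 0.026502 m.
Combined displacement = (0.0022264² + 0.026502²)^½ ≈ 0.0265954 m.
That is 0.0265954 m = 2.6595 cm.

2.7 centimeters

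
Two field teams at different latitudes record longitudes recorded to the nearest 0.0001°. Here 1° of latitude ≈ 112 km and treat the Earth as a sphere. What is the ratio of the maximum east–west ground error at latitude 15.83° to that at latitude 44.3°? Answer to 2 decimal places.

1.34

Rounding to 4 decimal places leaves the longitude within ±5e-05° of the true value.
Error at 15.83° = 5e-05° × 112000 × cos 15.83° ≈ 5.6 × 0.9621 = 5.3876 m.
Error at 44.3° = 5e-05° × 112000 × cos 44.3° ≈ 5.6 × 0.7157 = 4.0079 m.
The ratio reduces to cos 15.83° / cos 44.3° = 0.9621/0.7157 ≈ 1.3443.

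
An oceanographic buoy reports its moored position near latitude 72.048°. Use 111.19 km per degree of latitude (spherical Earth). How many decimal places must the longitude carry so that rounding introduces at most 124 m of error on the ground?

At 72.048° one degree of longitude covers 111190 × cos 72.048° ≈ 111190 × 0.3082 ≈ 34271 m.
N decimal places → at most half a unit in the last place, 0.5 × 10⁻ᴺ° = 34271/2 × 10⁻ᴺ m.
Need 0.5 × 34271 × 10⁻ᴺ ≤ 124 → 10⁻ᴺ ≤ 7.236e-03, so N ≥ 2.14.
At 2 places the error can reach 171 m, but 3 places keeps it to 17.1 m.

3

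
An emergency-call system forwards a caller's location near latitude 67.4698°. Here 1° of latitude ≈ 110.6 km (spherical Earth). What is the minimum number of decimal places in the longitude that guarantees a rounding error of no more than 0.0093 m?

At 67.4698° one degree of longitude covers 110600 × cos 67.4698° ≈ 110600 × 0.3832 ≈ 42378.6 m.
Rounding to N decimal places gives at most 0.5 × 10⁻ᴺ degrees of error, i.e. 0.5 × 10⁻ᴺ × 42378.6 m.
Need 0.5 × 42378.6 × 10⁻ᴺ ≤ 0.0093 → 10⁻ᴺ ≤ 4.389e-07, so N ≥ 6.36.
So 7 decimal places suffice (0.00212 m); 6 would allow up to 0.0212 m.

7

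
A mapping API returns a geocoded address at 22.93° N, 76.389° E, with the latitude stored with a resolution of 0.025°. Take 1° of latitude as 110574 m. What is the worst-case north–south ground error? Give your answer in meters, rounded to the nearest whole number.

1382 meters

With a 0.025° grid the true value lies within half a step, ±0.025°/2 = ±0.0125°, of the stored one.
Along the meridian that is 0.0125° × 110574 m/° = 1382.18 m.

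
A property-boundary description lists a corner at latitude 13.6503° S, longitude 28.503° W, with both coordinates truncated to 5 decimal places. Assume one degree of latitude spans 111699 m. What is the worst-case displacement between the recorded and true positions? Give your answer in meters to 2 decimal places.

1.56 meters

Truncating at 5 decimal places can drop up to a full unit in the last place, so each coordinate may be off by as much as 1e-05°.
Latitude error → 1e-05 × 111699 = 1.11699 m along the meridian.
East–west component at 13.6503°: 1e-05° × 111699 × cos 13.6503° ≈ 1e-05 × 108544 ≈ 1.08544 m.
Worst case both components are at the extreme and orthogonal: √(1.11699² + 1.08544²) ≈ 1.55751 m.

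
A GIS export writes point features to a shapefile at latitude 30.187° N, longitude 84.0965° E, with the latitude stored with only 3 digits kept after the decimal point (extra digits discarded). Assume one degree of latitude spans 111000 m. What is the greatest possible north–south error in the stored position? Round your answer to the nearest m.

111 m

Truncating at 3 decimal places can drop up to a full unit in the last place, so the latitude may be off by as much as 0.001°.
North–south distance: 0.001° × 111000 m/° = 111 m.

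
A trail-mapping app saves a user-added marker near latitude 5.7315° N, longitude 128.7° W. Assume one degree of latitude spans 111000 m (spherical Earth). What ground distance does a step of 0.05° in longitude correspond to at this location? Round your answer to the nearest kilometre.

6 kilometres

One degree of longitude here spans 111000 × cos 5.7315° = 111000 × 0.9950 ≈ 110445 m; 0.05° of that is 5522.25 m.
That is 5522.25 m = 5.5223 km.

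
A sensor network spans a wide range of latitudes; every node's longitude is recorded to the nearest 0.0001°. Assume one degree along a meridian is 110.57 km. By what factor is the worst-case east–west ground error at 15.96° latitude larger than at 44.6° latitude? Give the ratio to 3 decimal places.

1.350

Rounding to 4 decimal places leaves the longitude within ±5e-05° of the true value.
Error at 15.96° = 5e-05° × 110570 × cos 15.96° ≈ 5.5285 × 0.9615 = 5.3154 m.
Error at 44.6° = 5e-05° × 110570 × cos 44.6° ≈ 5.5285 × 0.7120 = 3.9364 m.
Ratio: 5.3154 / 3.9364 = cos 15.96° / cos 44.6° ≈ 1.3503.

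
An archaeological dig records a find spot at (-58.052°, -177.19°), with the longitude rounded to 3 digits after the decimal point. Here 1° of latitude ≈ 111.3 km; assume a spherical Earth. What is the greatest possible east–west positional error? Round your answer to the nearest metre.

29 metres

Rounding to 3 decimal places leaves the longitude within ±0.0005° of the true value.
One degree of longitude at 58.052° is 111300 × cos 58.052° ≈ 111300 × 0.5291 = 58894.3 m.
Maximum E–W displacement: 0.0005 × 58894.3 = 29.4472 m.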